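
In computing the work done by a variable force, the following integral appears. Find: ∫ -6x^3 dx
Using power rule: ∫ -6x^3 dx = -6/4 x^4 + C = (-3/2)x^4 + C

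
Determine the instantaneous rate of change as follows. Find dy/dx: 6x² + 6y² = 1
Differentiate: 12x+12y·(dy/dx)=0
dy/dx=-12x/(12y)=-1·(x/y)

Answer: dy/dx=-1·(x/y)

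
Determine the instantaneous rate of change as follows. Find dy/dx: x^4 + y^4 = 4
Differentiate: 4x^3 + 4y^3·(dy/dx) = 0
dy/dx = -4x^3/(4y^3)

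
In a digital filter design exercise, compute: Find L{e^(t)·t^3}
First shifting: L{e^(at)f(t)} = F(s-a)
L{t^3} = 6/s^4
Shift s → s-1: 6/(s-1)^4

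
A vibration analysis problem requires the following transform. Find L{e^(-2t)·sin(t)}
First shifting: L{e^(at)f(t)}=F(s-a)
L{sin(t)}=1/(s² + 1)
Shift: 1/((s + 2)² + 1)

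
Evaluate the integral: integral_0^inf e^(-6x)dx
integral_0^inf e^(-6x) dx = [-1/6 * e^(-6x)]_0^inf
= 0 - (-1/6) = 1/6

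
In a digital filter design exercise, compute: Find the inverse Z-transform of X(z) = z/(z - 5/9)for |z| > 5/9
Standard pair: z/(z-a) <-> a^n * u[n] for causal signals
With a = 5/9: x[n] = (5/9)^n * u[n]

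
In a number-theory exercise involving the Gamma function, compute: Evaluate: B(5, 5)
B(x,y)=Γ(x)Γ(y)/Γ(x+y)=(x-1)!(y-1)!/(x+y-1)!
B(5,5)=4!·4!/9!=1/630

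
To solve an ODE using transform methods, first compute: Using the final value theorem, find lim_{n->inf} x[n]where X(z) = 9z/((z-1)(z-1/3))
Final value theorem: lim x[n] = lim_{z->1} (z-1)*X(z)
(z-1)*X(z) = 9z/(z-1/3)
As z->1: 9/(1 - 1/3) = 9/(2/3) = 27/2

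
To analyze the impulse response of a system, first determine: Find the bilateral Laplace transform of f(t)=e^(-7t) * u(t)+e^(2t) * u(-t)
For e^(-7t) * u(t): L=1/(s + 7), Re(s) > -7
For e^(2t) * u(-t): L=-1/(s-2), Re(s) < 2
Combined: F(s)=1/(s + 7) - 1/(s-2), -7 < Re(s) < 2

Answer: 1/(s + 7) - 1/(s-2), ROC: -7 < Re(s) < 2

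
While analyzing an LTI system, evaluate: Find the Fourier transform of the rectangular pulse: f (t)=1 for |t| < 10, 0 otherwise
F(omega)=integral from -10 to 10 of e^(-j*omega*t) dt
=2*sin(10*omega)/omega=20*sinc(10*omega/pi)

Answer: 2*sin(10*omega)/omega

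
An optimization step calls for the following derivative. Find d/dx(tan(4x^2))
Chain rule: d/dx[tan(u)] = sec²(u)·u' where u = 4x^2
u' = 8x

Answer: 8x·sec²(4x^2)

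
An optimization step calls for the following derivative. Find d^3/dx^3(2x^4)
Apply power rule 3 times:
d^1: 8x^3
d^2: 24x^2
d^3: 48x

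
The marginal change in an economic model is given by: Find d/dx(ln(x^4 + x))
Chain rule: d/dx[ln(u)]=u'/u where u=x^4+x
u'=4x^3+1

Answer: (4x^3+1)/(x^4+x)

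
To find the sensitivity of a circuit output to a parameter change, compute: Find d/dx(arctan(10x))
d/dx[arctan(u)] = u'/(1+u²), u = 10x, u' = 10

Answer: 10/(1+100x²)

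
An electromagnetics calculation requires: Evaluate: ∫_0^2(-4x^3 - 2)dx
Step 1: Find antiderivative F(x)=-x^4 - 2x
Step 2: F(2) - F(0)=-20 - (0)=-20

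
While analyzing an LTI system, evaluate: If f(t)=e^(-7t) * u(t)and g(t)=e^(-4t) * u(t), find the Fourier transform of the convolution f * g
By the convolution theorem: F{f * g} = F(omega) * G(omega)
F(omega) = 1/(7+j * omega), G(omega) = 1/(4+j * omega)
F{f * g} = 1/((7+j * omega)(4+j * omega))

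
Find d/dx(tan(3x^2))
Chain rule: d/dx[tan(u)] = sec²(u)·u' where u = 3x^2
u' = 6x

Answer: 6x·sec²(3x^2)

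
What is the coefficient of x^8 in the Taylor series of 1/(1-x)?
1/(1-x) = Σ x^n for |x|<1
All coefficients are 1

Answer: 1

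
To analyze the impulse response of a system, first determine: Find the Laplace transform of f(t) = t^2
L{t^n} = n!/s^(n + 1)
L{t^2} = 2!/s^3 = 2/s^3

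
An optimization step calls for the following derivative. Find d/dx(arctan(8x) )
d/dx[arctan(u)] = u'/(1 + u²), u = 8x, u' = 8

Answer: 8/(1 + 64x²)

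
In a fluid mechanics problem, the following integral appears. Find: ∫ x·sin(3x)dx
By parts: u=x, dv=sin(3x) dx
du=dx, v=-cos(3x)/3
=-x·cos(3x)/3 + sin(3x)/3² + C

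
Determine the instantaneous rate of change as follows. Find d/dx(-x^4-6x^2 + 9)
Power rule: d/dx(ax^n) = n·a·x^(n-1)
Term by term: -4·x^3 - 12·x

Answer: -4x^3 - 12x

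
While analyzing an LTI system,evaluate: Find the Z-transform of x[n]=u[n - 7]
Using the time-shift property: Z{u[n-7]}=z^(-7)*z/(z-1)
=z^(-6)/(z-1)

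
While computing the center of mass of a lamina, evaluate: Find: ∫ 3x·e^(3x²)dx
Let u = 3x², du = 6x dx
∫ (1/2)e^u du = e^u/2 + C

Answer: e^(3x²)/2 + C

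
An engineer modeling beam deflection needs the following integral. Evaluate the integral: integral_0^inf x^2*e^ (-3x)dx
This is a Gamma integral. Substitute u=3x (du=3 dx):
integral_0^inf x^2 * e^(-3x) dx=(1/3^3) integral_0^inf u^2 * e^(-u) du
=Gamma(3)/3^3=2!/3^3=2/27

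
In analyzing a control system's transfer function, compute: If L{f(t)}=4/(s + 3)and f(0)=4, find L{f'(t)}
L{f'(t)} = s·F(s) - f(0) = 4s/(s+3)-4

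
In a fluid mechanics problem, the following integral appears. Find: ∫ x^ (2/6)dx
Power rule: ∫ x^(1/3) dx=x^(4/3)/(4/3) + C

Answer: (3/4)·x^(4/3) + C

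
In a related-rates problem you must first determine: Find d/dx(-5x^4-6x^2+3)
Power rule: d/dx(ax^n)=n·a·x^(n-1)
Term by term: -20·x^3-12·x

Answer: -20x^3-12x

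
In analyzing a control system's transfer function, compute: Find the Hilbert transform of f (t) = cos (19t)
The Hilbert transform shifts each frequency component by -pi/2.
H{cos(wt)} = sin(wt)
With w = 19: H{cos(19t)} = sin(19t)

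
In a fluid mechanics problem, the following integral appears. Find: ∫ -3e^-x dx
Since d/dx[e^-x] = - e^-x, we get 3e^-x+C

Answer: 3e^-x+C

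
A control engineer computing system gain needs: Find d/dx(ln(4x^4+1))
Chain rule: d/dx[ln(u)] = u'/u where u = 4x^4+1
u' = 16x^3

Answer: (16x^3)/(4x^4+1)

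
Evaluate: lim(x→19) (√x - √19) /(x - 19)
Multiply by conjugate (√x+√19)/(√x+√19):
= (x - 19)/((x - 19)(√x+√19)) = 1/(√x+√19)
As x → 19: 1/(2√19)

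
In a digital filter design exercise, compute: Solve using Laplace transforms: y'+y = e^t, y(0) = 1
Take L: sY - 1 + Y = 1/(s-1)
Y(s + 1) = 1/(s-1) + 1
Y = 1/((s-1)(s + 1)) + 1/(s + 1)
Partial fractions: 1/((s-1)(s + 1)) = (1/2)/(s-1) - (1/2)/(s + 1)
So Y = (1/2)/(s-1) + (1/2)/(s + 1)
Inverse Laplace transform (L^(-1){1/(s-1)} = e^t, L^(-1){1/(s + 1)} = e^(-t)):

Answer: y(t) = (1/2)·e^t + (1/2)·e^(-t)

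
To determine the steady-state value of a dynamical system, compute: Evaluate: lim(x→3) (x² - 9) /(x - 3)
Factor: (x² - 9) = (x-3)(x+3)
Cancel (x-3): lim(x→3) (x+3) = 6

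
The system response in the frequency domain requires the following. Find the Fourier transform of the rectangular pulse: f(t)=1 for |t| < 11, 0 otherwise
F(omega)=integral from -11 to 11 of e^(-j * omega * t) dt
=2 * sin(11 * omega)/omega=22 * sinc(11 * omega/pi)

Answer: 2 * sin(11 * omega)/omega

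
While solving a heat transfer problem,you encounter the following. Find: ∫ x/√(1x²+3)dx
Let u = x²+3, du = 2x dx
∫ (1/2)·u^(-1/2) du = √u+C

Answer: √(x²+3)+C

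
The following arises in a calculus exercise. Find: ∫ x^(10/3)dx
Power rule: ∫ x^(10/3) dx=x^(13/3)/(13/3) + C

Answer: (3/13)·x^(13/3) + C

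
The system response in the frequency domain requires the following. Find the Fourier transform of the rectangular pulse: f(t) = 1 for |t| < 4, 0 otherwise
F(omega) = integral from -4 to 4 of e^(-j*omega*t) dt
= 2*sin(4*omega)/omega = 8*sinc(4*omega/pi)

Answer: 2*sin(4*omega)/omega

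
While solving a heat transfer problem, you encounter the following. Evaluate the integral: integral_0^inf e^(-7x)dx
integral_0^inf e^(-7x) dx=[-1/7*e^(-7x)]_0^inf
=0 - (-1/7)=1/7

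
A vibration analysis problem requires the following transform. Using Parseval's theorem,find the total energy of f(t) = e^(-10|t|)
Parseval's theorem: E = integral |f(t)|^2 dt = (1/2pi) integral |F(omega)|^2 domega
E = integral_{-inf}^{inf} e^(-20|t|) dt = 2*integral_0^inf e^(-20t) dt = 2/(2*10) = 1/10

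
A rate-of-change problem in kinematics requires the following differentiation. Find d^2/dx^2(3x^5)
Apply power rule 2 times:
d^1: 15x^4
d^2: 60x^3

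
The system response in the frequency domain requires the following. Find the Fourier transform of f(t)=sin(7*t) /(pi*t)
sin(W * t)/(pi * t)=(W/pi) * sinc(W * t/pi) is the impulse response of the ideal low-pass filter with cutoff W (here W=7).
Its Fourier transform is a rectangular function:
F(omega)=1 for |omega| < 7, 0 otherwise

Answer: rect(omega/14) [i.e., 1 for |omega| < 7, 0 otherwise]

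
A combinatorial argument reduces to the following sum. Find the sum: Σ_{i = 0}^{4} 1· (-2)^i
Geometric series: S=a(1 - r^n)/(1 - r)
a=1, r=-2, n=5
S=1(1 + 32)/3=11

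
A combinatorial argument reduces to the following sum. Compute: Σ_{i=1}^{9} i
Using formula: Σ i^1 = n(n + 1)/2 = 9·10/2 = 45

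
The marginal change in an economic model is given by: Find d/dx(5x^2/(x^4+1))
Quotient rule: (f/g)'=(f'g - fg')/g²
f=5x^2, f'=10x
g=x^4+1, g'=4x^3

Answer: (10x·(x^4+1)-20x^5)/(x^4+1)²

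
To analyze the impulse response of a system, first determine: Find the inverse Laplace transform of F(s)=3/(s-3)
L^(-1){3/(s-a)}=c·e^(at)
Here a=3, c=3

Answer: 3e^(3t)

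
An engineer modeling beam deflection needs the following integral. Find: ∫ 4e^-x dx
Since d/dx[e^-x] = - e^-x, we get -4e^-x+C

Answer: -4e^-x+C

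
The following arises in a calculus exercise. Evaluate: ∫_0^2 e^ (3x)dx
Antiderivative: (1/3)e^(3x)
Evaluate: (1/3)(e^6 - 1)

Answer: (e^6 - 1)/3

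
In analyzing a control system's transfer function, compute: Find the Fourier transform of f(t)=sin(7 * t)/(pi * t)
sin(W * t)/(pi * t)=(W/pi) * sinc(W * t/pi) is the impulse response of the ideal low-pass filter with cutoff W (here W=7).
Its Fourier transform is a rectangular function:
F(omega)=1 for |omega| < 7, 0 otherwise

Answer: rect(omega/14) [i.e., 1 for |omega| < 7, 0 otherwise]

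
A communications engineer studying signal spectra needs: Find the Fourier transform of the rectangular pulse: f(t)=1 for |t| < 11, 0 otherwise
F(omega)=integral from -11 to 11 of e^(-j*omega*t) dt
=2*sin(11*omega)/omega=22*sinc(11*omega/pi)

Answer: 2*sin(11*omega)/omega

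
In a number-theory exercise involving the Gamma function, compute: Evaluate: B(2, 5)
B(x,y) = Γ(x)Γ(y)/Γ(x+y) = (x-1)!(y-1)!/(x+y-1)!
B(2,5) = 1!·4!/6! = 1/30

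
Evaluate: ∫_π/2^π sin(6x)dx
Antiderivative: -cos(6x)/6
Evaluate at bounds: [-cos(6·π)/6] - [-cos(6·π/2)/6]
= (-(1) + (-1))/6 = -1/3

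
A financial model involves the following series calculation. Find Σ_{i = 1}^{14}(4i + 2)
=4·Σ i+2·14=4·105+28=448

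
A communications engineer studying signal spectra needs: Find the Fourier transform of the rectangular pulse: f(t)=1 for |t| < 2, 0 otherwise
F(omega) = integral from -2 to 2 of e^(-j * omega * t) dt
= 2 * sin(2 * omega)/omega = 4 * sinc(2 * omega/pi)

Answer: 2 * sin(2 * omega)/omega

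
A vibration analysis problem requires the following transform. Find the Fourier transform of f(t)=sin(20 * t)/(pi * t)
sin(W * t)/(pi * t) = (W/pi) * sinc(W * t/pi) is the impulse response of the ideal low-pass filter with cutoff W (here W = 20).
Its Fourier transform is a rectangular function:
F(omega) = 1 for |omega| < 20, 0 otherwise

Answer: rect(omega/40) [i.e., 1 for |omega| < 20, 0 otherwise]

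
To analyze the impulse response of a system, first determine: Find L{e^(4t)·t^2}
First shifting: L{e^(at)f(t)}=F(s-a)
L{t^2}=2/s^3
Shift s → s-4: 2/(s-4)^3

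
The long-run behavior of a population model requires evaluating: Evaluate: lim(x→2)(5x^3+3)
Polynomial is continuous, so substitute x = 2:
5·2^3 + 3 = 43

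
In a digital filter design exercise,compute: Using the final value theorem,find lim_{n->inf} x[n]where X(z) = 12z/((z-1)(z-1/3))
Final value theorem: lim x[n] = lim_{z->1} (z-1) * X(z)
(z-1) * X(z) = 12z/(z-1/3)
As z->1: 12/(1 - 1/3) = 12/(2/3) = 18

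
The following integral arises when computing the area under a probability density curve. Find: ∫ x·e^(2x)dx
Integration by parts: u = x, dv = e^(2x) dx
du = dx, v = e^(2x)/2
= x·e^(2x)/2 - ∫ e^(2x)/2 dx
= x·e^(2x)/2 - e^(2x)/4 + C

Answer: e^(2x)(x/2 - 1/4) + C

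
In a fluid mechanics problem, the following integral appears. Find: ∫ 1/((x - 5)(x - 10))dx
Partial fractions: 1/((x-5)(x-10)) = A/(x-5) + B/(x-10)
A = -1/5, B = 1/5
∫ [-1/5· 1/(x-5) + 1/5· 1/(x-10)] dx
= (1/5)[ln|x-10| - ln|x-5|] + C

Answer: (1/5)·ln|(x-10)/(x-5)| + C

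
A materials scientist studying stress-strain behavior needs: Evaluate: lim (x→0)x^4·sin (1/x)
Squeeze theorem: -|x^4| ≤ x^4·sin(1/x) ≤ |x^4|
Since x^4 → 0 as x → 0, by squeeze theorem the limit is 0

Answer: 0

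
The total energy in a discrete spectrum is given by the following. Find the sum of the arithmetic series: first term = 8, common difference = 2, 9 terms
Last term: a_n=8 + (9 - 1)·2=24
Sum=n(a_1 + a_n)/2=9(8 + 24)/2=144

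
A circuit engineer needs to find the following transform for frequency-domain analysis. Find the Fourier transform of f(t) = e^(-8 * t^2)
The Fourier transform of a Gaussian e^(-a*t^2) is sqrt(pi/a)*e^(-omega^2/(4a)).
With a=8: F(omega)=sqrt(pi/8)*e^(-omega^2/32)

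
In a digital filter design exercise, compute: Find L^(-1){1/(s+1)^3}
L^(-1){1/(s-a)^n}=t^(n-1)·e^(at)/(n-1)!
Here a=-1, n=3: t^2·e^(-t)/2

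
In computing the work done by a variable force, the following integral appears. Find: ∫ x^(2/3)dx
Power rule: ∫ x^(2/3) dx = x^(5/3)/(5/3) + C

Answer: (3/5)·x^(5/3) + C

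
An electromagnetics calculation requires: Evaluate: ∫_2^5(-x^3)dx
Step 1: Find antiderivative F(x) = (-1/4)x^4
Step 2: F(5) - F(2) = -625/4 - (-4) = -609/4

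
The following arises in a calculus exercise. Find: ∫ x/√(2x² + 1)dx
Let u = 2x² + 1, du = 4x dx
∫ (1/4)·u^(-1/2) du = √u/2 + C

Answer: √(2x² + 1)/2 + C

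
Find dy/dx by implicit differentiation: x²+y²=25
Differentiate both sides: 2x + 2y·(dy/dx) = 0
Solve: dy/dx = -2x/(2y) = -x/y

Answer: dy/dx = -x/y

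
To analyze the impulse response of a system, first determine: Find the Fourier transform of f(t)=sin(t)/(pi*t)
sin(W*t)/(pi*t) = (W/pi)*sinc(W*t/pi) is the impulse response of the ideal low-pass filter with cutoff W (here W = 1).
Its Fourier transform is a rectangular function:
F(omega) = 1 for |omega| < 1, 0 otherwise

Answer: rect(omega/2) [i.e., 1 for |omega| < 1, 0 otherwise]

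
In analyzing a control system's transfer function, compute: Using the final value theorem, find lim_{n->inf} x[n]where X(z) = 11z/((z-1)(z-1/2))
Final value theorem: lim x[n]=lim_{z->1} (z-1) * X(z)
(z-1) * X(z)=11z/(z-1/2)
As z->1: 11/(1 - 1/2)=11/(1/2)=22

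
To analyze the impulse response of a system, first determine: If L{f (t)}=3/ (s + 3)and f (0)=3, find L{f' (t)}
L{f'(t)}=s·F(s) - f(0)=3s/(s + 3) - 3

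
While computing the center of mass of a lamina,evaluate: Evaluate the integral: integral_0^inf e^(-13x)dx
integral_0^inf e^(-13x) dx = [-1/13*e^(-13x)]_0^inf
= 0 - (-1/13) = 1/13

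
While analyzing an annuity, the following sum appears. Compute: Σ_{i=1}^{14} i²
Using formula: Σ i^2=n(n+1)(2n+1)/6=14·15·29/6=1015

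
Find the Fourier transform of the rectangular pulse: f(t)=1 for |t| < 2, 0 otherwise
F(omega) = integral from -2 to 2 of e^(-j*omega*t) dt
= 2*sin(2*omega)/omega = 4*sinc(2*omega/pi)

Answer: 2*sin(2*omega)/omega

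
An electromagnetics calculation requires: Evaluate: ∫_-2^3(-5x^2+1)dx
Step 1: Find antiderivative F(x) = (-5/3)x^3+x
Step 2: F(3) - F(-2) = -42 - (34/3) = -160/3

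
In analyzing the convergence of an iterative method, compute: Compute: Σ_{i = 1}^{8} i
Using formula: Σ i^1=n(n+1)/2=8·9/2=36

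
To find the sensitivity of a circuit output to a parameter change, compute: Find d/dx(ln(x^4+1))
Chain rule: d/dx[ln(u)]=u'/u where u=x^4 + 1
u'=4x^3

Answer: (4x^3)/(x^4 + 1)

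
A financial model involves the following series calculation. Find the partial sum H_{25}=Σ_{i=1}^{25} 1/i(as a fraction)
H_25 = 1 + 1/2 + 1/3 + ... + 1/25
= 34052522467/8923714800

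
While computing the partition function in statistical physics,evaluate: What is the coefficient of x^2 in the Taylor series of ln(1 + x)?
ln(1 + x)=Σ (-1)^(n + 1) x^n/n
Coefficient of x^2=(-1)^3/2=-1/2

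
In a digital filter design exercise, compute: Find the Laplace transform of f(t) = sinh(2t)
L{sinh(at)} = a/(s²-a²)
L{sinh(2t)} = 2/(s²-4)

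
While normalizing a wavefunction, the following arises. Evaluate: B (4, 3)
B(x,y)=Γ(x)Γ(y)/Γ(x + y)=(x-1)!(y-1)!/(x + y-1)!
B(4,3)=3!·2!/6!=1/60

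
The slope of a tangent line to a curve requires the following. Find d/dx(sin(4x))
Chain rule: d/dx[sin(u)] = cos(u)·u' where u = 4x
u' = 4

Answer: 4·cos(4x)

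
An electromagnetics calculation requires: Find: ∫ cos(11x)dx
Using substitution u = 11x: ∫ cos(u) du/11 = sin(u)/11+C

Answer: (1/11)sin(11x)+C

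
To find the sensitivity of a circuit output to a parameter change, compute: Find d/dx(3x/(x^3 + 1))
Quotient rule: (f/g)'=(f'g - fg')/g²
f=3x, f'=3
g=x^3+1, g'=3x^2

Answer: (3·(x^3+1)-9x^3)/(x^3+1)²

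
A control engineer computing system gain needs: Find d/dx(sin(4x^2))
Chain rule: d/dx[sin(u)]=cos(u)·u' where u=4x^2
u'=8x

Answer: 8x·cos(4x^2)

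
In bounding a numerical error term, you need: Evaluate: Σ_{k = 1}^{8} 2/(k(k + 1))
Partial fractions: 2/(k(k+1))=2/k - 2/(k+1)
Telescoping sum: 2(1-1/9)=2·8/9

Answer: 16/9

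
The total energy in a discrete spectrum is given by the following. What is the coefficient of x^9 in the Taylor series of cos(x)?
cos(x) has only even powers. Coefficient of x^9=0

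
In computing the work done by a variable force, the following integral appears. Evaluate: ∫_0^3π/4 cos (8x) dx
Antiderivative: sin(8x)/8
Evaluate at bounds: [sin(8·3π/4)/8] - [sin(8·0)/8]
=((0) - (0))/8=0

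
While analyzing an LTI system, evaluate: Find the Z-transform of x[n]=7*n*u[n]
Z{n * u[n]} = z/(z-1)^2
By linearity: Z{7 * n * u[n]} = 7z/(z-1)^2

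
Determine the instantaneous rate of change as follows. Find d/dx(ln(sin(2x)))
Chain rule: d/dx[ln(u)] = u'/u where u = sin(2x)
u' = 2cos(2x)

Answer: (2cos(2x))/(sin(2x))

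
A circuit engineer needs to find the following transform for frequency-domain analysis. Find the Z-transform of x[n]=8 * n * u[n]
Z{n*u[n]} = z/(z-1)^2
By linearity: Z{8*n*u[n]} = 8z/(z-1)^2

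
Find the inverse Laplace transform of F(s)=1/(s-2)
L^(-1){1/(s-a)}=c·e^(at)
Here a=2, c=1

Answer: e^(2t)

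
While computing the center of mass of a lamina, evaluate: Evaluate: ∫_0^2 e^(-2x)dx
Antiderivative: (1/(-2))e^(-2x)
Evaluate: (1/(-2))(e^-4 - 1)

Answer: (e^-4 - 1)/(-2)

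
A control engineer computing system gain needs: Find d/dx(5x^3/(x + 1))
Quotient rule: (f/g)'=(f'g - fg')/g²
f=5x^3, f'=15x^2
g=x+1, g'=1

Answer: (15x^2·(x+1)-5x^3)/(x+1)²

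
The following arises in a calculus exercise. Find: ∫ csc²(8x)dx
Since d/dx[-cot(8x)]=8csc²(8x), integral=-cot(8x)/8 + C

Answer: (-1/8)cot(8x) + C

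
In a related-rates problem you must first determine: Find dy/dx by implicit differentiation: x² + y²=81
Differentiate both sides: 2x+2y·(dy/dx)=0
Solve: dy/dx=-2x/(2y)=-x/y

Answer: dy/dx=-x/y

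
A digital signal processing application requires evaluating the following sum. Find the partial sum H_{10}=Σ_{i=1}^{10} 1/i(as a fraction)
H_10 = 1 + 1/2 + 1/3 + ... + 1/10
= 7381/2520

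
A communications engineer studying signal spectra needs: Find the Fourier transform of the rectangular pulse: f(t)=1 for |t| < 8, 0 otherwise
F(omega)=integral from -8 to 8 of e^(-j * omega * t) dt
=2 * sin(8 * omega)/omega=16 * sinc(8 * omega/pi)

Answer: 2 * sin(8 * omega)/omega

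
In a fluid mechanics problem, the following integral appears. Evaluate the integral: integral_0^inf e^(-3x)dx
integral_0^inf e^(-3x) dx = [-1/3*e^(-3x)]_0^inf
= 0 - (-1/3) = 1/3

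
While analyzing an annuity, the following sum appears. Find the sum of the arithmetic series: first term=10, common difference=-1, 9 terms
Last term: a_n = 10 + (9 - 1)·-1 = 2
Sum = n(a_1 + a_n)/2 = 9(10 + 2)/2 = 54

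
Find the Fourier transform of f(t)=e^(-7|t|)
Using the standard pair: F{e^(-a|t|)} = 2a/(a^2+omega^2)
With a = 7: F(omega) = 14/(49+omega^2)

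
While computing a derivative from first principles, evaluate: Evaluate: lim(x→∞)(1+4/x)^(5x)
Rewrite as [(1 + 4/x)^x]^5.
lim(1 + 4/x)^x=e^4, so limit=(e^4)^5=e^20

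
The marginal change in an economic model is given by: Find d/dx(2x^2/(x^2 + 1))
Quotient rule: (f/g)'=(f'g - fg')/g²
f=2x^2, f'=4x
g=x^2 + 1, g'=2x

Answer: (4x·(x^2 + 1) - 4x^3)/(x^2 + 1)²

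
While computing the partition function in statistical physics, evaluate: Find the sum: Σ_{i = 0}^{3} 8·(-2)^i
Geometric series: S = a(1 - r^n)/(1 - r)
a = 8, r = -2, n = 4
S = 8(1-16)/3 = -40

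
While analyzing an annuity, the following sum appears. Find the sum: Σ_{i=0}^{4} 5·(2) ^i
Geometric series: S = a(1 - r^n)/(1 - r)
a = 5, r = 2, n = 5
S = 5(1 - 32)/-1 = 155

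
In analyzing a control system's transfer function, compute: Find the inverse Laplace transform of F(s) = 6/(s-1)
L^(-1){6/(s-a)} = c·e^(at)
Here a = 1, c = 6

Answer: 6e^(t)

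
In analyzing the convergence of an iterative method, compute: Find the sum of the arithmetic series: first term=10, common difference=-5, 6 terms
Last term: a_n = 10 + (6 - 1)·-5 = -15
Sum = n(a_1 + a_n)/2 = 6(10 + (-15))/2 = -15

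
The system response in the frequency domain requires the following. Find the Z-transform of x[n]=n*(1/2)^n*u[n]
Using the property Z{n * a^n * u[n]} = az/(z-a)^2
With a = 1/2: X(z) = (1/2)z/(z - 1/2)^2, |z| > 1/2

Answer: (1/2)z/(z - 1/2)^2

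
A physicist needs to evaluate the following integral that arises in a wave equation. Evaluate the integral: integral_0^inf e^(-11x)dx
integral_0^inf e^(-11x) dx=[-1/11*e^(-11x)]_0^inf
=0 - (-1/11)=1/11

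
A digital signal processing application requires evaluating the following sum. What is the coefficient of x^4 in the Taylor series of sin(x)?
sin(x) has only odd powers. Coefficient of x^4 = 0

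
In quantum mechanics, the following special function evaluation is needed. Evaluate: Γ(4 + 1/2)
Γ(n+1/2)=(2n)!√π/(4^n·n!)
=40320√π/(256·24)=(105/16)·√π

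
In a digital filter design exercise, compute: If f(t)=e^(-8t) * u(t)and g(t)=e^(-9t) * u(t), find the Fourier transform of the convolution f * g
By the convolution theorem: F{f * g}=F(omega) * G(omega)
F(omega)=1/(8 + j * omega), G(omega)=1/(9 + j * omega)
F{f * g}=1/((8 + j * omega)(9 + j * omega))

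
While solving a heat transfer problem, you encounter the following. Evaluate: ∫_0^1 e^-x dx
Antiderivative: -e^-x
Evaluate: -(e^-1-1)

Answer: (e^-1-1)/(-1)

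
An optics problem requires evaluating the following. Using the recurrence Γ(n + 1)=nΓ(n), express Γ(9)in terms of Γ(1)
Γ(9) = 8Γ(8) = 8·7Γ(7) = ... = 8!·Γ(1) = 40320·Γ(1)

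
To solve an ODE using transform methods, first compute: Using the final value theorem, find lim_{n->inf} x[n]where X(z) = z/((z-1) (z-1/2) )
Final value theorem: lim x[n] = lim_{z->1} (z-1)*X(z)
(z-1)*X(z) = z/(z-1/2)
As z->1: 1/(1 - 1/2) = 1/(1/2) = 2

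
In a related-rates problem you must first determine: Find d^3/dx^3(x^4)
Apply power rule 3 times:
d^1: 4x^3
d^2: 12x^2
d^3: 24x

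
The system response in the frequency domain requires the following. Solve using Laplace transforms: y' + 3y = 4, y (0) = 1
Take L of both sides: sY(s)-1+3Y(s) = 4/s
Y(s)(s+3) = 4/s+1
Y(s) = 4/(s(s+3))+1/(s+3)
Partial fractions: 4/(s(s+3)) = (4/3)/s - (4/3)/(s+3)
So Y(s) = (4/3)/s - (1/3)/(s+3)
Inverse transform (L^(-1){1/s} = 1, L^(-1){1/(s+3)} = e^(-3t)):

Answer: y(t) = 4/3 - (1/3)·e^(-3t)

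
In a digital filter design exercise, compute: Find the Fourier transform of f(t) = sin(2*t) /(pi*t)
sin(W * t)/(pi * t) = (W/pi) * sinc(W * t/pi) is the impulse response of the ideal low-pass filter with cutoff W (here W = 2).
Its Fourier transform is a rectangular function:
F(omega) = 1 for |omega| < 2, 0 otherwise

Answer: rect(omega/4) [i.e., 1 for |omega| < 2, 0 otherwise]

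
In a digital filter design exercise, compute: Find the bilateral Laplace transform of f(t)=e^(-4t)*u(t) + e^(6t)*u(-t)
For e^(-4t) * u(t): L = 1/(s + 4), Re(s) > -4
For e^(6t) * u(-t): L = -1/(s-6), Re(s) < 6
Combined: F(s) = 1/(s + 4) - 1/(s-6), -4 < Re(s) < 6

Answer: 1/(s + 4) - 1/(s-6), ROC: -4 < Re(s) < 6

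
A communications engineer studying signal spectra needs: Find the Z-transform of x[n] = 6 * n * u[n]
Z{n * u[n]} = z/(z-1)^2
By linearity: Z{6 * n * u[n]} = 6z/(z-1)^2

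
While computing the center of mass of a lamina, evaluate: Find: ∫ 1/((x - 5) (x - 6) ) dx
Partial fractions: 1/((x-5)(x-6)) = A/(x-5)+B/(x-6)
A = -1, B = 1
∫ [-1· 1/(x-5)+1· 1/(x-6)] dx
= (1)[ln|x-6| - ln|x-5|]+C

Answer: ln|(x-6)/(x-5)|+C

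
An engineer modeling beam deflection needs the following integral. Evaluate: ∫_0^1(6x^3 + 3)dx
Step 1: Find antiderivative F(x)=(3/2)x^4+3x
Step 2: F(1) - F(0)=9/2 - (0)=9/2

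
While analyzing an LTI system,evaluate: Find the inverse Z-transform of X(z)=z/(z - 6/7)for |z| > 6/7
Standard pair: z/(z-a) <-> a^n * u[n] for causal signals
With a=6/7: x[n]=(6/7)^n * u[n]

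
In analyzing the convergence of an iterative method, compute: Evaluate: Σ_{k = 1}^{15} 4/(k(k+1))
Partial fractions: 4/(k(k+1))=4/k - 4/(k+1)
Telescoping sum: 4(1-1/16)=4·15/16

Answer: 15/4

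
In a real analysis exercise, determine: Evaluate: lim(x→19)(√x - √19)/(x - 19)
Multiply by conjugate (√x+√19)/(√x+√19):
=(x - 19)/((x - 19)(√x+√19))=1/(√x+√19)
As x → 19: 1/(2√19)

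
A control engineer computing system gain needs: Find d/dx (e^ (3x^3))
Chain rule: d/dx[e^u]=e^u · u' where u=3x^3
u'=9x^2

Answer: 9x^2·e^(3x^3)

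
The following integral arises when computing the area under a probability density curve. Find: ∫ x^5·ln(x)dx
By parts: u = ln(x), dv = x^5 dx
du = 1/x dx, v = x^6/6
= x^6·ln(x)/6 - ∫ x^5/6 dx
= x^6·ln(x)/6 - x^6/36 + C

Answer: x^6(ln(x)/6 - 1/36) + C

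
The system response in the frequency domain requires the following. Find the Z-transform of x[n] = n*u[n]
Standard pair: Z{n * u[n]}=z/(z-1)^2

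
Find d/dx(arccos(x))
d/dx[arccos(u)]=-u'/√(1-u²), u=x, u'=1

Answer: -1/√(1-x²)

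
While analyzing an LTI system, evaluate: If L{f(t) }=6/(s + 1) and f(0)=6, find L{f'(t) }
L{f'(t)} = s·F(s) - f(0) = 6s/(s + 1) - 6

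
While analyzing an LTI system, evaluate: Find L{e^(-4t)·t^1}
First shifting: L{e^(at)f(t)}=F(s-a)
L{t^1}=1/s^2
Shift s → s + 4: 1/(s + 4)^2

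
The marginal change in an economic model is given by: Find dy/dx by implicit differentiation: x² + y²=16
Differentiate both sides: 2x+2y·(dy/dx)=0
Solve: dy/dx=-2x/(2y)=-x/y

Answer: dy/dx=-x/y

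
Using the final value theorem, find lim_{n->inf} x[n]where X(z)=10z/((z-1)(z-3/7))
Final value theorem: lim x[n] = lim_{z->1} (z-1) * X(z)
(z-1) * X(z) = 10z/(z-3/7)
As z->1: 10/(1 - 3/7) = 10/(4/7) = 35/2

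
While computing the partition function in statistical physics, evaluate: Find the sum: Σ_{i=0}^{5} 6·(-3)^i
Geometric series: S = a(1 - r^n)/(1 - r)
a = 6, r = -3, n = 6
S = 6(1 - 729)/4 = -1092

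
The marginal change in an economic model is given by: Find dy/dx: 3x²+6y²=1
Differentiate: 6x + 12y·(dy/dx)=0
dy/dx=-6x/(12y)=-(1/2)·(x/y)

Answer: dy/dx=-(1/2)·(x/y)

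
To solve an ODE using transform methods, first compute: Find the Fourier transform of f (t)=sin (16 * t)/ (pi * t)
sin(W * t)/(pi * t) = (W/pi) * sinc(W * t/pi) is the impulse response of the ideal low-pass filter with cutoff W (here W = 16).
Its Fourier transform is a rectangular function:
F(omega) = 1 for |omega| < 16, 0 otherwise

Answer: rect(omega/32) [i.e., 1 for |omega| < 16, 0 otherwise]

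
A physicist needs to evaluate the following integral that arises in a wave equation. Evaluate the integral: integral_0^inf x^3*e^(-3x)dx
This is a Gamma integral. Substitute u=3x (du=3 dx):
integral_0^inf x^3 * e^(-3x) dx=(1/3^4) integral_0^inf u^3 * e^(-u) du
=Gamma(4)/3^4=3!/3^4=6/81

Answer: 2/27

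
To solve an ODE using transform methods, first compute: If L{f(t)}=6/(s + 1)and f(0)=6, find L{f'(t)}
L{f'(t)} = s·F(s) - f(0) = 6s/(s + 1) - 6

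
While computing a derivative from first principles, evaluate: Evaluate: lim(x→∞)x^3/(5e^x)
Apply L'Hôpital 3 times (∞/∞ each time):
Eventually get 3!/(5e^x) → 0

Answer: 0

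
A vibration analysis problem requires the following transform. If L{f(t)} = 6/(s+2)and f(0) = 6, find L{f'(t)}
L{f'(t)}=s·F(s) - f(0)=6s/(s + 2) - 6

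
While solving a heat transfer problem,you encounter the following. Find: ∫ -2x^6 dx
Using power rule: ∫ -2x^6 dx = -2/7 x^7+C = (-2/7)x^7+C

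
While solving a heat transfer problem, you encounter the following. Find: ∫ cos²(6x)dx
Using identity cos²(u) = (1+cos(2u))/2:
∫ (1+cos(12x))/2 dx = x/2+sin(12x)/24+C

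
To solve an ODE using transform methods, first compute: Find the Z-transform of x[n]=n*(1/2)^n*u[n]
Using the property Z{n * a^n * u[n]} = az/(z-a)^2
With a = 1/2: X(z) = (1/2)z/(z - 1/2)^2, |z| > 1/2

Answer: (1/2)z/(z - 1/2)^2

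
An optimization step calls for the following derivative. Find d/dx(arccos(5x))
d/dx[arccos(u)] = -u'/√(1-u²), u = 5x, u' = 5

Answer: -5/√(1-25x²)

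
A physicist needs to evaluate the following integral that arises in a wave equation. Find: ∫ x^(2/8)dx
Power rule: ∫ x^(1/4) dx = x^(5/4)/(5/4) + C

Answer: (4/5)·x^(5/4) + C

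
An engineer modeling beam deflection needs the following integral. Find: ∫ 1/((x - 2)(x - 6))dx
Partial fractions: 1/((x-2)(x-6)) = A/(x-2) + B/(x-6)
A = -1/4, B = 1/4
∫ [-1/4· 1/(x-2) + 1/4· 1/(x-6)] dx
= (1/4)[ln|x-6| - ln|x-2|] + C

Answer: (1/4)·ln|(x-6)/(x-2)| + C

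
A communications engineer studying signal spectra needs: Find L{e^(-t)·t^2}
First shifting: L{e^(at)f(t)} = F(s-a)
L{t^2} = 2/s^3
Shift s → s+1: 2/(s+1)^3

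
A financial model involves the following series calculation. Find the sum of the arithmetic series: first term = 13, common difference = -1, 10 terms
Last term: a_n=13 + (10 - 1)·-1=4
Sum=n(a_1 + a_n)/2=10(13 + 4)/2=85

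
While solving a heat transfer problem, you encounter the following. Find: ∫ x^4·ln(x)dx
By parts: u = ln(x), dv = x^4 dx
du = 1/x dx, v = x^5/5
= x^5·ln(x)/5 - ∫ x^4/5 dx
= x^5·ln(x)/5 - x^5/25 + C

Answer: x^5(ln(x)/5 - 1/25) + C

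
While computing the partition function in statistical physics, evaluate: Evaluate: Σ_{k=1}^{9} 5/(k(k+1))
Partial fractions: 5/(k(k + 1)) = 5/k - 5/(k + 1)
Telescoping sum: 5(1 - 1/10) = 5·9/10

Answer: 9/2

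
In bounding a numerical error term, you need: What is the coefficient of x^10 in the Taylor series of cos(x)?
cos(x) = Σ (-1)^k x^(2k)/(2k)!
For x^10: (-1)^5/10! = -1/3628800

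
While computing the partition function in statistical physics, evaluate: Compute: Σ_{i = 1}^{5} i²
Using formula: Σ i^2 = n(n + 1)(2n + 1)/6 = 5·6·11/6 = 55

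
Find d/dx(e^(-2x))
Chain rule: d/dx[e^u] = e^u · u' where u = -2x
u' = -2

Answer: -2·e^(-2x)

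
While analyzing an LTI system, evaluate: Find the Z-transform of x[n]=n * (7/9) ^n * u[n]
Using the property Z{n*a^n*u[n]}=az/(z-a)^2
With a=7/9: X(z)=(7/9)z/(z - 7/9)^2, |z| > 7/9

Answer: (7/9)z/(z - 7/9)^2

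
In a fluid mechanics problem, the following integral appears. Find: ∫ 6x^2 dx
Using power rule: ∫ 6x^2 dx=6/3 x^3+C=2x^3+C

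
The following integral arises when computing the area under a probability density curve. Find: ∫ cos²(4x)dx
Using identity cos²(u) = (1 + cos(2u))/2:
∫ (1 + cos(8x))/2 dx = x/2 + sin(8x)/16 + C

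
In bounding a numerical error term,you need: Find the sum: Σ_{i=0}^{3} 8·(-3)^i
Geometric series: S = a(1 - r^n)/(1 - r)
a = 8, r = -3, n = 4
S = 8(1-81)/4 = -160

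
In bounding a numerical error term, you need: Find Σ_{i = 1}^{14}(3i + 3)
= 3·Σ i+3·14 = 3·105+42 = 357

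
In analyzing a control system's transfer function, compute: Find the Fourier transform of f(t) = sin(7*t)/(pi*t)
sin(W*t)/(pi*t)=(W/pi)*sinc(W*t/pi) is the impulse response of the ideal low-pass filter with cutoff W (here W=7).
Its Fourier transform is a rectangular function:
F(omega)=1 for |omega| < 7, 0 otherwise

Answer: rect(omega/14) [i.e., 1 for |omega| < 7, 0 otherwise]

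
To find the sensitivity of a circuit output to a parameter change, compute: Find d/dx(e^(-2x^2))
Chain rule: d/dx[e^u] = e^u · u' where u = -2x^2
u' = -4x

Answer: -4x·e^(-2x^2)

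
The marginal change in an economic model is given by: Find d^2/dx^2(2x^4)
Apply power rule 2 times:
d^1: 8x^3
d^2: 24x^2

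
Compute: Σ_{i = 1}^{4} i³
Using formula: Σ i^3 = [n(n + 1)/2]² = [4·5/2]² = 100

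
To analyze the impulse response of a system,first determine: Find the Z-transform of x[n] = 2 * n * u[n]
Z{n*u[n]}=z/(z-1)^2
By linearity: Z{2*n*u[n]}=2z/(z-1)^2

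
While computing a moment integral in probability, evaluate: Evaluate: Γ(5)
Γ(n) = (n-1)! for positive integers
Γ(5) = 4! = 24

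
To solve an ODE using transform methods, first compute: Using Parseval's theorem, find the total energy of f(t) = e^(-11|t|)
Parseval's theorem: E = integral |f(t)|^2 dt = (1/2pi) integral |F(omega)|^2 domega
E = integral_{-inf}^{inf} e^(-22|t|) dt = 2 * integral_0^inf e^(-22t) dt = 2/(2 * 11) = 1/11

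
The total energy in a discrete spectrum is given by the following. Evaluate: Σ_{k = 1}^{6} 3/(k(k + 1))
Partial fractions: 3/(k(k + 1)) = 3/k - 3/(k + 1)
Telescoping sum: 3(1 - 1/7) = 3·6/7

Answer: 18/7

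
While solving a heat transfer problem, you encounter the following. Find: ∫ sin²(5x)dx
Using identity sin²(u)=(1 - cos(2u))/2:
∫ (1 - cos(10x))/2 dx=x/2 - sin(10x)/20+C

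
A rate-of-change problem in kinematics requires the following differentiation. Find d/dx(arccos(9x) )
d/dx[arccos(u)]=-u'/√(1-u²), u=9x, u'=9

Answer: -9/√(1-81x²)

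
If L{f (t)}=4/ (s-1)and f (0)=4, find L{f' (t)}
L{f'(t)}=s·F(s) - f(0)=4s/(s-1) - 4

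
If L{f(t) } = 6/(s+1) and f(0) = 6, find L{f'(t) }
L{f'(t)} = s·F(s) - f(0) = 6s/(s + 1) - 6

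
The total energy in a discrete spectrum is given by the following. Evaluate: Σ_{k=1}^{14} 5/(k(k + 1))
Partial fractions: 5/(k(k+1))=5/k - 5/(k+1)
Telescoping sum: 5(1-1/15)=5·14/15

Answer: 14/3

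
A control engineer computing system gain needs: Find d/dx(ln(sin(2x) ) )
Chain rule: d/dx[ln(u)]=u'/u where u=sin(2x)
u'=2cos(2x)

Answer: (2cos(2x))/(sin(2x))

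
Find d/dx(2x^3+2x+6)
Power rule: d/dx(ax^n) = n·a·x^(n-1)
Term by term: 6·x^2+2

Answer: 6x^2+2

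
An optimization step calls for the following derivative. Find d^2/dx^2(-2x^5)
Apply power rule 2 times:
d^1: -10x^4
d^2: -40x^3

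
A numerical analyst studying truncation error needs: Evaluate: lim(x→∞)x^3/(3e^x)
Apply L'Hôpital 3 times (∞/∞ each time):
Eventually get 3!/(3e^x) → 0

Answer: 0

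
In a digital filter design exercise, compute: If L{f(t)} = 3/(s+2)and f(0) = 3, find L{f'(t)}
L{f'(t)}=s·F(s) - f(0)=3s/(s + 2) - 3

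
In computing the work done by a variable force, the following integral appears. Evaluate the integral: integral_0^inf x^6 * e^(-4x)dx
This is a Gamma integral. Substitute u=4x (du=4 dx):
integral_0^inf x^6*e^(-4x) dx=(1/4^7) integral_0^inf u^6*e^(-u) du
=Gamma(7)/4^7=6!/4^7=720/16384

Answer: 45/1024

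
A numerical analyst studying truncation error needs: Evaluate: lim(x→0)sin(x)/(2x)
L'Hôpital (0/0): lim cos(x)/2=1/2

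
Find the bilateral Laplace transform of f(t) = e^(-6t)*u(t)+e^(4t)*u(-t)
For e^(-6t) * u(t): L = 1/(s + 6), Re(s) > -6
For e^(4t) * u(-t): L = -1/(s-4), Re(s) < 4
Combined: F(s) = 1/(s + 6) - 1/(s-4), -6 < Re(s) < 4

Answer: 1/(s + 6) - 1/(s-4), ROC: -6 < Re(s) < 4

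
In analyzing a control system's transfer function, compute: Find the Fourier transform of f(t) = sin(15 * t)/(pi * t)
sin(W*t)/(pi*t) = (W/pi)*sinc(W*t/pi) is the impulse response of the ideal low-pass filter with cutoff W (here W = 15).
Its Fourier transform is a rectangular function:
F(omega) = 1 for |omega| < 15, 0 otherwise

Answer: rect(omega/30) [i.e., 1 for |omega| < 15, 0 otherwise]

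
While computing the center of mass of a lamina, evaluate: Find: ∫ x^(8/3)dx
Power rule: ∫ x^(8/3) dx=x^(11/3)/(11/3) + C

Answer: (3/11)·x^(11/3) + C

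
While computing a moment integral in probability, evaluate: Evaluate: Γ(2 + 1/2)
Γ(n+1/2) = (2n)!√π/(4^n·n!)
= 24√π/(16·2) = (3/4)·√π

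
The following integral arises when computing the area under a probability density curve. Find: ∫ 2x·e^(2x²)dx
Let u = 2x², du = 4x dx
∫ (1/2)e^u du = e^u/2+C

Answer: e^(2x²)/2+C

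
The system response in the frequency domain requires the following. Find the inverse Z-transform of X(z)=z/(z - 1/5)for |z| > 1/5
Standard pair: z/(z-a) <-> a^n*u[n] for causal signals
With a=1/5: x[n]=(1/5)^n*u[n]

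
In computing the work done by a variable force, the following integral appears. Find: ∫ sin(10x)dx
Using substitution u = 10x: ∫ sin(u) du/10 = -cos(u)/10 + C

Answer: (-1/10)cos(10x) + C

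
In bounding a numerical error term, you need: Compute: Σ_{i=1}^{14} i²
Using formula: Σ i^2=n(n+1)(2n+1)/6=14·15·29/6=1015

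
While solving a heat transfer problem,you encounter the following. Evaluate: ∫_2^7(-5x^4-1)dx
Step 1: Find antiderivative F(x)=-x^5 - x
Step 2: F(7) - F(2)=-16814 - (-34)=-16780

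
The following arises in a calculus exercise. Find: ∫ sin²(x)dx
Using identity sin²(u) = (1 - cos(2u))/2:
∫ (1 - cos(2x))/2 dx = x/2 - sin(2x)/4+C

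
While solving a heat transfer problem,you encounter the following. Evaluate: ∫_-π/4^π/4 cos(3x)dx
Antiderivative: sin(3x)/3
Evaluate at bounds: [sin(3·π/4)/3] - [sin(3·-π/4)/3]
=((√2/2) - (-√2/2))/3=√2/3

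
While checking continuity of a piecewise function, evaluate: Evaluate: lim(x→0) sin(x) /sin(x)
sin(u) ≈ u for small u:
sin(x)/sin(x) ≈ x/(x) = 1/1

Answer: 1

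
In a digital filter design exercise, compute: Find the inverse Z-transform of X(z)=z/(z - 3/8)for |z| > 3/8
Standard pair: z/(z-a) <-> a^n * u[n] for causal signals
With a=3/8: x[n]=(3/8)^n * u[n]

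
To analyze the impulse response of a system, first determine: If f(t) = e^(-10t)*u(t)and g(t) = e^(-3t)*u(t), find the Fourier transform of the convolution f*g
By the convolution theorem: F{f*g}=F(omega)*G(omega)
F(omega)=1/(10+j*omega), G(omega)=1/(3+j*omega)
F{f*g}=1/((10+j*omega)(3+j*omega))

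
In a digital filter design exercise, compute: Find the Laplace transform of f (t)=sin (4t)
L{sin(wt)} = w/(s² + w²)
L{sin(4t)} = 4/(s² + 16)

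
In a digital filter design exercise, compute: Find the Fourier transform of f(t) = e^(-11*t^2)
The Fourier transform of a Gaussian e^(-a * t^2) is sqrt(pi/a) * e^(-omega^2/(4a)).
With a=11: F(omega)=sqrt(pi/11) * e^(-omega^2/44)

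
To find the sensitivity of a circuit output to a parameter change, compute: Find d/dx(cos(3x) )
Chain rule: d/dx[cos(u)] = -sin(u)·u' where u = 3x
u' = 3

Answer: -3·sin(3x)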